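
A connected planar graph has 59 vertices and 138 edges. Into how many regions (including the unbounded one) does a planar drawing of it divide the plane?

Euler's formula for a connected plane graph: V − E + F = 2, so F = 2 − 59 + 138 = 81.

81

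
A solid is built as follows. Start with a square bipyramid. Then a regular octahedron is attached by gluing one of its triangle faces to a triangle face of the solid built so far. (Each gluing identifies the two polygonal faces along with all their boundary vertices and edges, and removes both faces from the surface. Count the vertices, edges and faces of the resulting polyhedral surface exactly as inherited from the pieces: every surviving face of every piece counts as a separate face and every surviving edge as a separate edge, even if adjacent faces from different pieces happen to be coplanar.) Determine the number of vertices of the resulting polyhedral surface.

A square bipyramid: V=6, E=12, F=8.
Attach a regular octahedron (V=6, E=12, F=8) along a 3-gon: merge 3 vertices and 3 edges, delete both glued faces → V=9, E=21, F=14.
Check: V − E + F = 9 − 21 + 14 = 2.

9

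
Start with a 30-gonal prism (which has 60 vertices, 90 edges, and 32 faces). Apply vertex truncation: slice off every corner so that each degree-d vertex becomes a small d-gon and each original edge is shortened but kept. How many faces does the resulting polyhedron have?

Truncation replaces each original edge-end by a new vertex, so V′ = 2E = 180.
Each original edge survives, and each old vertex of degree d contributes d new edges; summing degrees gives Σd = 2E, so E′ = E + 2E = 3E = 270.
Each original face survives and each original vertex becomes one new face: F′ = F + V = 92.

92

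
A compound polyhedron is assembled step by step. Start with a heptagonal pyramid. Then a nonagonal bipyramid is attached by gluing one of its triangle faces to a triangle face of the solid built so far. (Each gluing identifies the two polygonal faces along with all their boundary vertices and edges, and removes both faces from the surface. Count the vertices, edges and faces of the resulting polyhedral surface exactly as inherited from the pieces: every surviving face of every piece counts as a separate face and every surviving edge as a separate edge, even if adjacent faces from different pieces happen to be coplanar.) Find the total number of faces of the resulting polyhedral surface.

A heptagonal pyramid: V=8, E=14, F=8.
Attach a nonagonal bipyramid (V=11, E=27, F=18) along a 3-gon: merge 3 vertices and 3 edges, delete both glued faces → V=16, E=38, F=24.
Check: V − E + F = 16 − 38 + 24 = 2.

24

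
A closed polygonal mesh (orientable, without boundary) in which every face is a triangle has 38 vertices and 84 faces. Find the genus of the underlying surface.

Every face is a triangle, so 2E = 3·84 = 252, giving E = 126.
χ = V − E + F = 38 − 126 + 84 = -4.
For a closed orientable surface χ = 2 − 2g, so g = (2 − (-4))/2 = 3.

3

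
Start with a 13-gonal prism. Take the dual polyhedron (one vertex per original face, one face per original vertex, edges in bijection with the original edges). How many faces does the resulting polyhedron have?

26

The base solid has V = 26, E = 39, F = 15.
The dual swaps V and F and preserves E: V′ = F = 15, E′ = E = 39, F′ = V = 26.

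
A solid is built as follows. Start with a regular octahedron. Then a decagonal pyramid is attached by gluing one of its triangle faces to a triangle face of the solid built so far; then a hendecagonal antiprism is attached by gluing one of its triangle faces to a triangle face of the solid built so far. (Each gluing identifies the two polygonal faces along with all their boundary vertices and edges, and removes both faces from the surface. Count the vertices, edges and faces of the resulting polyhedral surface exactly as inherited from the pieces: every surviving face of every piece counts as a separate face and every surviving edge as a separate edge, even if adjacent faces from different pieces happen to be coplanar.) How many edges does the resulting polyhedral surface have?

70

A regular octahedron: V=6, E=12, F=8.
Attach a decagonal pyramid (V=11, E=20, F=11) along a 3-gon: merge 3 vertices and 3 edges, delete both glued faces → V=14, E=29, F=17.
Attach a hendecagonal antiprism (V=22, E=44, F=24) along a 3-gon: merge 3 vertices and 3 edges, delete both glued faces → V=33, E=70, F=39.
Check: V − E + F = 33 − 70 + 39 = 2.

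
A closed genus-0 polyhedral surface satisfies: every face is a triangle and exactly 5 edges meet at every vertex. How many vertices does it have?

12

Each face has 3 edges and each edge borders two faces, so 2E = 3F.
Each vertex has degree 5, so 5V = 2E and hence V = 3F/5.
Euler: V − E + F = 2 ⇒ (3F/5) − (3F/2) + F = 2.
Multiply by 10: (6 − 15 + 10)F = 20, i.e. 1F = 20.
So F = 20, E = 3·20/2 = 30, V = 3·20/5 = 12.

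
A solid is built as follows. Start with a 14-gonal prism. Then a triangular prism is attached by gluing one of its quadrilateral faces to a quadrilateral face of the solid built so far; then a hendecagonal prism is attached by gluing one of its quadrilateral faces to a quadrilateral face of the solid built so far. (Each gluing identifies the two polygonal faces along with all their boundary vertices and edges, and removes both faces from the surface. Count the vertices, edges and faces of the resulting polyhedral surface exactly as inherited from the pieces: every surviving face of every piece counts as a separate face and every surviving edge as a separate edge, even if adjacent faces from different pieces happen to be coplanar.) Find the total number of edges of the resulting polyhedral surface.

A 14-gonal prism: V=28, E=42, F=16.
Attach a triangular prism (V=6, E=9, F=5) along a 4-gon: merge 4 vertices and 4 edges, delete both glued faces → V=30, E=47, F=19.
Attach a hendecagonal prism (V=22, E=33, F=13) along a 4-gon: merge 4 vertices and 4 edges, delete both glued faces → V=48, E=76, F=30.
Check: V − E + F = 48 − 76 + 30 = 2.

76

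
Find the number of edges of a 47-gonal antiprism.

188

An antiprism on an n-gon has two n-gon caps and 2n triangles: V = 2·47 = 94, E = 4·47 = 188, F = 2·47 + 2 = 96.
Check: V − E + F = 94 − 188 + 96 = 2.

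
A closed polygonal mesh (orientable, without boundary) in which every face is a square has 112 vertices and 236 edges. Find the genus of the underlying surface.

Every face is a square and each edge borders two faces, so 4F = 2·236, giving F = 118.
χ = V − E + F = 112 − 236 + 118 = -6.
For a closed orientable surface χ = 2 − 2g, so g = (2 − (-6))/2 = 4.

4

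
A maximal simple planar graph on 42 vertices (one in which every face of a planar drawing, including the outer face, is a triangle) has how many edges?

120

In a plane triangulation 3F = 2E and V − E + F = 2, so E = 3V − 6 = 3·42 − 6 = 120.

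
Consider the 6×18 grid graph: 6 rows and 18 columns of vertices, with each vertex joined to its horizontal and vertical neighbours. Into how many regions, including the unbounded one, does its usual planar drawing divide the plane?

The grid has V = 6·18 = 108 vertices and E = 6·17 + 18·5 = 192 edges.
F = 2 − V + E = 2 − 108 + 192 = 86.

86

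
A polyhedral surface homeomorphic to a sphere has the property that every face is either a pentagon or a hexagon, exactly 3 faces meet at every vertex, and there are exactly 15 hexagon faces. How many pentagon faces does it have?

12

Let x be the number of pentagons; then F = 15 + x.
Edge–face incidences: 2E = 6·15 + 5·x = 90 + 5x.
Every vertex has degree 3, so 3V = 2E.
Euler: V − E + F = 2 ⇒ (2E)/3 − E + (15 + x) = 2.
Multiply by 6: 2·(2E) − 3·(2E) + 6·(15 + x) = 12, i.e. 90 + 6x − (90 + 5x) = 12.
Collecting terms: x = 12.
Then 2E = 90 + 5·12 = 150, so E = 75, V = 2E/3 = 50, F = 15 + 12 = 27.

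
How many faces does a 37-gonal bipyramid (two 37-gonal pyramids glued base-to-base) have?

A bipyramid over an n-gon has 2n triangular faces and n + 2 vertices: V = 37 + 2 = 39, E = 3·37 = 111, F = 2·37 = 74.

74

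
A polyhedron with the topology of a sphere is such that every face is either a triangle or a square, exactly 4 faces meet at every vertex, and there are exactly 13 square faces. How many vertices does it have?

Let x be the number of triangles; then F = 13 + x.
Edge–face incidences: 2E = 4·13 + 3·x = 52 + 3x.
Every vertex has degree 4, so 4V = 2E.
Euler: V − E + F = 2 ⇒ (2E)/4 − E + (13 + x) = 2.
Multiply by 8: 2·(2E) − 4·(2E) + 8·(13 + x) = 16, i.e. 104 + 8x − 2·(52 + 3x) = 16.
Collecting terms: 2x = 16, so x = 8.
Then 2E = 52 + 3·8 = 76, so E = 38, V = 2E/4 = 19, F = 13 + 8 = 21.

19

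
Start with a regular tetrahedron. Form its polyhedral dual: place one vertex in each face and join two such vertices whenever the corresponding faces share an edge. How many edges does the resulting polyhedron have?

The base solid has V = 4, E = 6, F = 4.
The dual swaps V and F and preserves E: V′ = F = 4, E′ = E = 6, F′ = V = 4.

6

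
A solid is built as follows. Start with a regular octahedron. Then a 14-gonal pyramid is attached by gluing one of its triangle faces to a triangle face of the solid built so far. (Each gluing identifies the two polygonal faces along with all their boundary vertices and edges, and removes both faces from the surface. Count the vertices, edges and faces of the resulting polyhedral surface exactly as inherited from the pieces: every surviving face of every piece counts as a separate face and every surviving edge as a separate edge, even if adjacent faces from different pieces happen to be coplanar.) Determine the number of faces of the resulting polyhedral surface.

A regular octahedron: V=6, E=12, F=8.
Attach a 14-gonal pyramid (V=15, E=28, F=15) along a 3-gon: merge 3 vertices and 3 edges, delete both glued faces → V=18, E=37, F=21.
Check: V − E + F = 18 − 37 + 21 = 2.

21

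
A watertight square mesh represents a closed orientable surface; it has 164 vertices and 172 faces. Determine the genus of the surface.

5

Every face is a square, so 2E = 4·172 = 688, giving E = 344.
χ = V − E + F = 164 − 344 + 172 = -8.
For a closed orientable surface χ = 2 − 2g, so g = (2 − (-8))/2 = 5.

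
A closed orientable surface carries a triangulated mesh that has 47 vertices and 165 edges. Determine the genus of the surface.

5

Every face is a triangle and each edge borders two faces, so 3F = 2·165, giving F = 110.
χ = V − E + F = 47 − 165 + 110 = -8.
For a closed orientable surface χ = 2 − 2g, so g = (2 − (-8))/2 = 5.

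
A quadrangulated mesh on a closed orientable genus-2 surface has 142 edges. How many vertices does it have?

69

χ = 2 − 2·2 = -2, and every face is a square so 4F = 2E.
F = 2E/4 = 71. Then V = -2 + E − F = -2 + 142 − 71 = 69.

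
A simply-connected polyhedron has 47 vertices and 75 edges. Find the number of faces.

Here V − E + F = 2.
F = 2 − V + E = 2 − 47 + 75 = 30.

30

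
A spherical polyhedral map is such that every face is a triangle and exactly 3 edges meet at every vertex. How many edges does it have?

Each face has 3 edges and each edge borders two faces, so 2E = 3F.
Each vertex has degree 3, so 3V = 2E and hence V = 3F/3.
Euler: V − E + F = 2 ⇒ (3F/3) − (3F/2) + F = 2.
Multiply by 6: (6 − 9 + 6)F = 12, i.e. 3F = 12.
So F = 4, E = 3·4/2 = 6, V = 3·4/3 = 4.

6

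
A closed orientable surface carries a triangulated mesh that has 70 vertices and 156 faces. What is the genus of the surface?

5

Every face is a triangle, so 2E = 3·156 = 468, giving E = 234.
χ = V − E + F = 70 − 234 + 156 = -8.
For a closed orientable surface χ = 2 − 2g, so g = (2 − (-8))/2 = 5.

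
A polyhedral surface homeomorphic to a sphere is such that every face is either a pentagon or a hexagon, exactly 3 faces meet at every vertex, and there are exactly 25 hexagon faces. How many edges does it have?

Let x be the number of pentagons; then F = 25 + x.
Edge–face incidences: 2E = 6·25 + 5·x = 150 + 5x.
Every vertex has degree 3, so 3V = 2E.
Euler: V − E + F = 2 ⇒ (2E)/3 − E + (25 + x) = 2.
Multiply by 6: 2·(2E) − 3·(2E) + 6·(25 + x) = 12, i.e. 150 + 6x − (150 + 5x) = 12.
Collecting terms: x = 12.
Then 2E = 150 + 5·12 = 210, so E = 105, V = 2E/3 = 70, F = 25 + 12 = 37.

105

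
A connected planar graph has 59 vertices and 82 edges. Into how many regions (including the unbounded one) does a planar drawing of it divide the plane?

Euler's formula for a connected plane graph: V − E + F = 2, so F = 2 − 59 + 82 = 25.

25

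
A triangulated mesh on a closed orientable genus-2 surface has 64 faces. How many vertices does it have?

χ = 2 − 2·2 = -2, and every face is a triangle so 3F = 2E.
E = 3·64/2 = 96. Then V = -2 + E − F = -2 + 96 − 64 = 30.

30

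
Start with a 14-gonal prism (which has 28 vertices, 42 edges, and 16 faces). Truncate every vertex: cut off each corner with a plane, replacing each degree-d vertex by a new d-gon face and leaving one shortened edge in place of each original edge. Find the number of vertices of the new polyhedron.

Truncation replaces each original edge-end by a new vertex, so V′ = 2E = 84.
Each original edge survives, and each old vertex of degree d contributes d new edges; summing degrees gives Σd = 2E, so E′ = E + 2E = 3E = 126.
Each original face survives and each original vertex becomes one new face: F′ = F + V = 44.

84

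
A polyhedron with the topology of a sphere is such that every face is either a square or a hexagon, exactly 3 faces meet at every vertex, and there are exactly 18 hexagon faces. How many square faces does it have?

Let x be the number of squares; then F = 18 + x.
Edge–face incidences: 2E = 6·18 + 4·x = 108 + 4x.
Every vertex has degree 3, so 3V = 2E.
Euler: V − E + F = 2 ⇒ (2E)/3 − E + (18 + x) = 2.
Multiply by 6: 2·(2E) − 3·(2E) + 6·(18 + x) = 12, i.e. 108 + 6x − (108 + 4x) = 12.
Collecting terms: 2x = 12, so x = 6.
Then 2E = 108 + 4·6 = 132, so E = 66, V = 2E/3 = 44, F = 18 + 6 = 24.

6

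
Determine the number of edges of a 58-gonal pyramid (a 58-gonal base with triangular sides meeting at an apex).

A pyramid on an n-gon base has one n-gon and n triangles: V = 58 + 1 = 59, E = 2·58 = 116, F = 58 + 1 = 59.

116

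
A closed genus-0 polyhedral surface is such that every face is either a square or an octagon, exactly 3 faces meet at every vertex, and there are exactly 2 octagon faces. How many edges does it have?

Let x be the number of squares; then F = 2 + x.
Edge–face incidences: 2E = 8·2 + 4·x = 16 + 4x.
Every vertex has degree 3, so 3V = 2E.
Euler: V − E + F = 2 ⇒ (2E)/3 − E + (2 + x) = 2.
Multiply by 6: 2·(2E) − 3·(2E) + 6·(2 + x) = 12, i.e. 12 + 6x − (16 + 4x) = 12.
Collecting terms: 2x − 4 = 12, so 2x = 16, so x = 8.
Then 2E = 16 + 4·8 = 48, so E = 24, V = 2E/3 = 16, F = 2 + 8 = 10.

24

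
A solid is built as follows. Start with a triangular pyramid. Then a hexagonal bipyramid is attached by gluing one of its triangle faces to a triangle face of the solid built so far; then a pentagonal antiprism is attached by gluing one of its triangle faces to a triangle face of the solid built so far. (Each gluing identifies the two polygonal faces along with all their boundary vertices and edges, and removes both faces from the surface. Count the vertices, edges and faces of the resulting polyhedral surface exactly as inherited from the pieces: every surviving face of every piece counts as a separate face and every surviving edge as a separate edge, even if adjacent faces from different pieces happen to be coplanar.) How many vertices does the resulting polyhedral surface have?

16

A triangular pyramid: V=4, E=6, F=4.
Attach a hexagonal bipyramid (V=8, E=18, F=12) along a 3-gon: merge 3 vertices and 3 edges, delete both glued faces → V=9, E=21, F=14.
Attach a pentagonal antiprism (V=10, E=20, F=12) along a 3-gon: merge 3 vertices and 3 edges, delete both glued faces → V=16, E=38, F=24.
Check: V − E + F = 16 − 38 + 24 = 2.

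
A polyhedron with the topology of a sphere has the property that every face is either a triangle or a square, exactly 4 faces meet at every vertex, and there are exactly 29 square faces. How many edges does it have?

70

Let x be the number of triangles; then F = 29 + x.
Edge–face incidences: 2E = 4·29 + 3·x = 116 + 3x.
Every vertex has degree 4, so 4V = 2E.
Euler: V − E + F = 2 ⇒ (2E)/4 − E + (29 + x) = 2.
Multiply by 8: 2·(2E) − 4·(2E) + 8·(29 + x) = 16, i.e. 232 + 8x − 2·(116 + 3x) = 16.
Collecting terms: 2x = 16, so x = 8.
Then 2E = 116 + 3·8 = 140, so E = 70, V = 2E/4 = 35, F = 29 + 8 = 37.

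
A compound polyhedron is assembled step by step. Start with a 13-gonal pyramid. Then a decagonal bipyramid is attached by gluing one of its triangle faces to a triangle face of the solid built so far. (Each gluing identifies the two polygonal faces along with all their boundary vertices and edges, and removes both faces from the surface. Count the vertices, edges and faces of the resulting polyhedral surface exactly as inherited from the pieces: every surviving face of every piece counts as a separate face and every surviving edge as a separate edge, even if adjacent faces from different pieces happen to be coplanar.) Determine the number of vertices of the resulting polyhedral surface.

23

A 13-gonal pyramid: V=14, E=26, F=14.
Attach a decagonal bipyramid (V=12, E=30, F=20) along a 3-gon: merge 3 vertices and 3 edges, delete both glued faces → V=23, E=53, F=32.
Check: V − E + F = 23 − 53 + 32 = 2.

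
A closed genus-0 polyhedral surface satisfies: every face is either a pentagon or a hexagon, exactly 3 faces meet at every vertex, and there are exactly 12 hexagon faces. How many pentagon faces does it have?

Let x be the number of pentagons; then F = 12 + x.
Edge–face incidences: 2E = 6·12 + 5·x = 72 + 5x.
Every vertex has degree 3, so 3V = 2E.
Euler: V − E + F = 2 ⇒ (2E)/3 − E + (12 + x) = 2.
Multiply by 6: 2·(2E) − 3·(2E) + 6·(12 + x) = 12, i.e. 72 + 6x − (72 + 5x) = 12.
Collecting terms: x = 12.
Then 2E = 72 + 5·12 = 132, so E = 66, V = 2E/3 = 44, F = 12 + 12 = 24.

12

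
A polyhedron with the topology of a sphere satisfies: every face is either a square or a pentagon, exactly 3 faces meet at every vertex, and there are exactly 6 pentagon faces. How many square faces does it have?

Let x be the number of squares; then F = 6 + x.
Edge–face incidences: 2E = 5·6 + 4·x = 30 + 4x.
Every vertex has degree 3, so 3V = 2E.
Euler: V − E + F = 2 ⇒ (2E)/3 − E + (6 + x) = 2.
Multiply by 6: 2·(2E) − 3·(2E) + 6·(6 + x) = 12, i.e. 36 + 6x − (30 + 4x) = 12.
Collecting terms: 2x + 6 = 12, so 2x = 6, so x = 3.
Then 2E = 30 + 4·3 = 42, so E = 21, V = 2E/3 = 14, F = 6 + 3 = 9.

3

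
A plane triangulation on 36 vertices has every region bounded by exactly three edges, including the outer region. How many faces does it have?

68

In a plane triangulation 3F = 2E and V − E + F = 2, so F = 2V − 4 = 2·36 − 4 = 68.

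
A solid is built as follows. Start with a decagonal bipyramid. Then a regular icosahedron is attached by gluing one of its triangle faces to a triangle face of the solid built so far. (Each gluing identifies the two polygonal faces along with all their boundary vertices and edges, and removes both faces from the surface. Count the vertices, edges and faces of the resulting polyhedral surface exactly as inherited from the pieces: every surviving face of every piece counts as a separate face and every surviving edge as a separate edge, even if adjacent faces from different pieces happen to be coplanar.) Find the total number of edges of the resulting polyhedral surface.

A decagonal bipyramid: V=12, E=30, F=20.
Attach a regular icosahedron (V=12, E=30, F=20) along a 3-gon: merge 3 vertices and 3 edges, delete both glued faces → V=21, E=57, F=38.
Check: V − E + F = 21 − 57 + 38 = 2.

57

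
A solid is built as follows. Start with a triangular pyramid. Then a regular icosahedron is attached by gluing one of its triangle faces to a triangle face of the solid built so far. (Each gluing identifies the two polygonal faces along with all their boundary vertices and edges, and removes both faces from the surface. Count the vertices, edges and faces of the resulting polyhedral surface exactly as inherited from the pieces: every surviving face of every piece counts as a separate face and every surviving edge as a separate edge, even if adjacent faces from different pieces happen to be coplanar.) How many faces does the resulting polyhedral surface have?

22

A triangular pyramid: V=4, E=6, F=4.
Attach a regular icosahedron (V=12, E=30, F=20) along a 3-gon: merge 3 vertices and 3 edges, delete both glued faces → V=13, E=33, F=22.
Check: V − E + F = 13 − 33 + 22 = 2.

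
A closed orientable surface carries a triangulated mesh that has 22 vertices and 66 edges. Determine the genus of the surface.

1

Every face is a triangle and each edge borders two faces, so 3F = 2·66, giving F = 44.
χ = V − E + F = 22 − 66 + 44 = 0.
For a closed orientable surface χ = 2 − 2g, so g = (2 − (0))/2 = 1.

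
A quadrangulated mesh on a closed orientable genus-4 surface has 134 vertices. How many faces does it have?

140

χ = 2 − 2·4 = -6, and every face is a square so 4F = 2E.
V − E + F = -6 with E = 4F/2 gives 134 − (4/2 − 1)·F = -6, so F = 140 and E = 280.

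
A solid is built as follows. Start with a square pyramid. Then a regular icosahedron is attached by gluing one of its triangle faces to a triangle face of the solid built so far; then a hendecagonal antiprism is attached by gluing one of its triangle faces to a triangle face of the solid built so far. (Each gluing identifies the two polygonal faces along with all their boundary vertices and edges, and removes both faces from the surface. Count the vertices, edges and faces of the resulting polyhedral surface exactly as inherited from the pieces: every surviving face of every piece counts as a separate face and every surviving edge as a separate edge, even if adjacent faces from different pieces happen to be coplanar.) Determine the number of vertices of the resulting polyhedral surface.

33

A square pyramid: V=5, E=8, F=5.
Attach a regular icosahedron (V=12, E=30, F=20) along a 3-gon: merge 3 vertices and 3 edges, delete both glued faces → V=14, E=35, F=23.
Attach a hendecagonal antiprism (V=22, E=44, F=24) along a 3-gon: merge 3 vertices and 3 edges, delete both glued faces → V=33, E=76, F=45.
Check: V − E + F = 33 − 76 + 45 = 2.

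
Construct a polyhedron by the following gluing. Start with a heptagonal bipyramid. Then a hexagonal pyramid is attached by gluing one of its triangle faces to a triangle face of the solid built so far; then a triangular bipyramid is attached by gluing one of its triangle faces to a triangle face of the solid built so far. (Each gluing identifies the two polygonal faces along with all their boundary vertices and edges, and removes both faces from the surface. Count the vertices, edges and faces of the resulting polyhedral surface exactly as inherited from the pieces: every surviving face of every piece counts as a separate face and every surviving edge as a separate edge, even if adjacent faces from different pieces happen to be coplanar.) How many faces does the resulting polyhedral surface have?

A heptagonal bipyramid: V=9, E=21, F=14.
Attach a hexagonal pyramid (V=7, E=12, F=7) along a 3-gon: merge 3 vertices and 3 edges, delete both glued faces → V=13, E=30, F=19.
Attach a triangular bipyramid (V=5, E=9, F=6) along a 3-gon: merge 3 vertices and 3 edges, delete both glued faces → V=15, E=36, F=23.
Check: V − E + F = 15 − 36 + 23 = 2.

23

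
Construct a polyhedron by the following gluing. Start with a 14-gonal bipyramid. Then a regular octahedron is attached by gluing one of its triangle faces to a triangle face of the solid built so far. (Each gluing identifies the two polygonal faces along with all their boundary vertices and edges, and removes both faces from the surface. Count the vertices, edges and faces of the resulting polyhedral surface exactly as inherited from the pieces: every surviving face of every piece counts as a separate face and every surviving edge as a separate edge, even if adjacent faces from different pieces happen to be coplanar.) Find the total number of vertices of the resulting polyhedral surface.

19

A 14-gonal bipyramid: V=16, E=42, F=28.
Attach a regular octahedron (V=6, E=12, F=8) along a 3-gon: merge 3 vertices and 3 edges, delete both glued faces → V=19, E=51, F=34.
Check: V − E + F = 19 − 51 + 34 = 2.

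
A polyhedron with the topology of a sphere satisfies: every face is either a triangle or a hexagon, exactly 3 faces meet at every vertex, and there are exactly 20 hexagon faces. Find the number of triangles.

Let x be the number of triangles; then F = 20 + x.
Edge–face incidences: 2E = 6·20 + 3·x = 120 + 3x.
Every vertex has degree 3, so 3V = 2E.
Euler: V − E + F = 2 ⇒ (2E)/3 − E + (20 + x) = 2.
Multiply by 6: 2·(2E) − 3·(2E) + 6·(20 + x) = 12, i.e. 120 + 6x − (120 + 3x) = 12.
Collecting terms: 3x = 12, so x = 4.
Then 2E = 120 + 3·4 = 132, so E = 66, V = 2E/3 = 44, F = 20 + 4 = 24.

4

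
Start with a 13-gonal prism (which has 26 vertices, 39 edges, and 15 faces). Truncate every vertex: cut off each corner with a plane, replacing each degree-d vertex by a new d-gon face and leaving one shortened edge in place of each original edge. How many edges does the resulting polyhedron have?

Truncation replaces each original edge-end by a new vertex, so V′ = 2E = 78.
Each original edge survives, and each old vertex of degree d contributes d new edges; summing degrees gives Σd = 2E, so E′ = E + 2E = 3E = 117.
Each original face survives and each original vertex becomes one new face: F′ = F + V = 41.

117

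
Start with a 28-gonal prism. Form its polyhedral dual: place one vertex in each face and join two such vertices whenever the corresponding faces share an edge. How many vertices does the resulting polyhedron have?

30

The base solid has V = 56, E = 84, F = 30.
The dual swaps V and F and preserves E: V′ = F = 30, E′ = E = 84, F′ = V = 56.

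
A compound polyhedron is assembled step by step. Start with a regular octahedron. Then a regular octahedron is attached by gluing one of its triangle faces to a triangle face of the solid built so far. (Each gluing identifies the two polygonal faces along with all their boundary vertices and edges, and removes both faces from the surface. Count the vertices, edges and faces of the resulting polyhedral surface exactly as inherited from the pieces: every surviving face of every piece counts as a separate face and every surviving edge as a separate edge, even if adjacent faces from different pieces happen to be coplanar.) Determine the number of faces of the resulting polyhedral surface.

A regular octahedron: V=6, E=12, F=8.
Attach a regular octahedron (V=6, E=12, F=8) along a 3-gon: merge 3 vertices and 3 edges, delete both glued faces → V=9, E=21, F=14.
Check: V − E + F = 9 − 21 + 14 = 2.

14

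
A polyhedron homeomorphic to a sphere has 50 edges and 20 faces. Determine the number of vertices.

Here V − E + F = 2.
V = 2 + E − F = 2 + 50 − 20 = 32.

32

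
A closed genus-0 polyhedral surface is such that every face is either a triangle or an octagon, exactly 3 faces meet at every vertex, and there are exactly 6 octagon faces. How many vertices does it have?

24

Let x be the number of triangles; then F = 6 + x.
Edge–face incidences: 2E = 8·6 + 3·x = 48 + 3x.
Every vertex has degree 3, so 3V = 2E.
Euler: V − E + F = 2 ⇒ (2E)/3 − E + (6 + x) = 2.
Multiply by 6: 2·(2E) − 3·(2E) + 6·(6 + x) = 12, i.e. 36 + 6x − (48 + 3x) = 12.
Collecting terms: 3x − 12 = 12, so 3x = 24, so x = 8.
Then 2E = 48 + 3·8 = 72, so E = 36, V = 2E/3 = 24, F = 6 + 8 = 14.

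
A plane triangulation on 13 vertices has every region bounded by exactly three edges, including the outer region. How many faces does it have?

In a plane triangulation 3F = 2E and V − E + F = 2, so F = 2V − 4 = 2·13 − 4 = 22.

22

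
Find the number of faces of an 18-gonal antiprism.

38

An antiprism on an n-gon has two n-gon caps and 2n triangles: V = 2·18 = 36, E = 4·18 = 72, F = 2·18 + 2 = 38.
Check: V − E + F = 36 − 72 + 38 = 2.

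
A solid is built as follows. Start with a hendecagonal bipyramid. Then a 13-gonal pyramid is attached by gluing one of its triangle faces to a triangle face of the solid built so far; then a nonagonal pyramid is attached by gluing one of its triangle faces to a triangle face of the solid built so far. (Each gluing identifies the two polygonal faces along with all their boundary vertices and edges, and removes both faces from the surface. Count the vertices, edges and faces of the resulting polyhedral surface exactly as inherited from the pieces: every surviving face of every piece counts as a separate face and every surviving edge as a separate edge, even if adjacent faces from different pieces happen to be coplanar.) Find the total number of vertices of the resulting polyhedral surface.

A hendecagonal bipyramid: V=13, E=33, F=22.
Attach a 13-gonal pyramid (V=14, E=26, F=14) along a 3-gon: merge 3 vertices and 3 edges, delete both glued faces → V=24, E=56, F=34.
Attach a nonagonal pyramid (V=10, E=18, F=10) along a 3-gon: merge 3 vertices and 3 edges, delete both glued faces → V=31, E=71, F=42.
Check: V − E + F = 31 − 71 + 42 = 2.

31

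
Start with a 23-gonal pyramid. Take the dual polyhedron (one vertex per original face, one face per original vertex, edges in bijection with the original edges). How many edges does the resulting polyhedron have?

The base solid has V = 24, E = 46, F = 24.
The dual swaps V and F and preserves E: V′ = F = 24, E′ = E = 46, F′ = V = 24.

46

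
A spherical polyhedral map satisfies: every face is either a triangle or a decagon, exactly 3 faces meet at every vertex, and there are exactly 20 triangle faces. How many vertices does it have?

60

Let x be the number of decagons; then F = 20 + x.
Edge–face incidences: 2E = 3·20 + 10·x = 60 + 10x.
Every vertex has degree 3, so 3V = 2E.
Euler: V − E + F = 2 ⇒ (2E)/3 − E + (20 + x) = 2.
Multiply by 6: 2·(2E) − 3·(2E) + 6·(20 + x) = 12, i.e. 120 + 6x − (60 + 10x) = 12.
Collecting terms: −4x + 60 = 12, so −4x = −48, so x = 12.
Then 2E = 60 + 10·12 = 180, so E = 90, V = 2E/3 = 60, F = 20 + 12 = 32.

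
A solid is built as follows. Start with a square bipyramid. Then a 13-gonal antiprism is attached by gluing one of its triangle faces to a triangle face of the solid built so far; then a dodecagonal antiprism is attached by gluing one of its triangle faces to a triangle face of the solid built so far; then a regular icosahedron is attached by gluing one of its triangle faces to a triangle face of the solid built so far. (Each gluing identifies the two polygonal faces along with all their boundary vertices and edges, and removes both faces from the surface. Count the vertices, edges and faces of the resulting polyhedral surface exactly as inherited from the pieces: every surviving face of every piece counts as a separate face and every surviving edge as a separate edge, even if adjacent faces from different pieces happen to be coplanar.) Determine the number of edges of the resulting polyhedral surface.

133

A square bipyramid: V=6, E=12, F=8.
Attach a 13-gonal antiprism (V=26, E=52, F=28) along a 3-gon: merge 3 vertices and 3 edges, delete both glued faces → V=29, E=61, F=34.
Attach a dodecagonal antiprism (V=24, E=48, F=26) along a 3-gon: merge 3 vertices and 3 edges, delete both glued faces → V=50, E=106, F=58.
Attach a regular icosahedron (V=12, E=30, F=20) along a 3-gon: merge 3 vertices and 3 edges, delete both glued faces → V=59, E=133, F=76.
Check: V − E + F = 59 − 133 + 76 = 2.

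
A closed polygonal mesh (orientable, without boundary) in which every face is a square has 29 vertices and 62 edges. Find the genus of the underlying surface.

Every face is a square and each edge borders two faces, so 4F = 2·62, giving F = 31.
χ = V − E + F = 29 − 62 + 31 = -2.
For a closed orientable surface χ = 2 − 2g, so g = (2 − (-2))/2 = 2.

2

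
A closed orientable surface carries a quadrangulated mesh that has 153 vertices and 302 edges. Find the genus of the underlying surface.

0

Every face is a square and each edge borders two faces, so 4F = 2·302, giving F = 151.
χ = V − E + F = 153 − 302 + 151 = 2.
For a closed orientable surface χ = 2 − 2g, so g = (2 − (2))/2 = 0.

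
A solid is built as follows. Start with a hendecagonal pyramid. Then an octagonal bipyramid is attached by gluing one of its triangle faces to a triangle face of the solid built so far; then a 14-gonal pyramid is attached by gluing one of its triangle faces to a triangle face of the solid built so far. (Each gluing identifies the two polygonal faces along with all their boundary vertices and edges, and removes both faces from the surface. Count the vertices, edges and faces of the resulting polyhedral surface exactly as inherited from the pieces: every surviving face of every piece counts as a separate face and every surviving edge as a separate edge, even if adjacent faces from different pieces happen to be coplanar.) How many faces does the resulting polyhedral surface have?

39

A hendecagonal pyramid: V=12, E=22, F=12.
Attach an octagonal bipyramid (V=10, E=24, F=16) along a 3-gon: merge 3 vertices and 3 edges, delete both glued faces → V=19, E=43, F=26.
Attach a 14-gonal pyramid (V=15, E=28, F=15) along a 3-gon: merge 3 vertices and 3 edges, delete both glued faces → V=31, E=68, F=39.
Check: V − E + F = 31 − 68 + 39 = 2.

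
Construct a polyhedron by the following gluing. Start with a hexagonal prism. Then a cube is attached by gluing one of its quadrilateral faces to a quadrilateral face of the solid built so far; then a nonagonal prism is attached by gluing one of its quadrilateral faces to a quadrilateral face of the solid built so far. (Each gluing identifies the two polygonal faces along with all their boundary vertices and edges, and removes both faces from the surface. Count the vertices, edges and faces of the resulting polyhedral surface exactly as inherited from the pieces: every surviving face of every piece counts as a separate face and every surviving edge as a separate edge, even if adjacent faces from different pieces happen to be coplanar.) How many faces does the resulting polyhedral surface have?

21

A hexagonal prism: V=12, E=18, F=8.
Attach a cube (V=8, E=12, F=6) along a 4-gon: merge 4 vertices and 4 edges, delete both glued faces → V=16, E=26, F=12.
Attach a nonagonal prism (V=18, E=27, F=11) along a 4-gon: merge 4 vertices and 4 edges, delete both glued faces → V=30, E=49, F=21.
Check: V − E + F = 30 − 49 + 21 = 2.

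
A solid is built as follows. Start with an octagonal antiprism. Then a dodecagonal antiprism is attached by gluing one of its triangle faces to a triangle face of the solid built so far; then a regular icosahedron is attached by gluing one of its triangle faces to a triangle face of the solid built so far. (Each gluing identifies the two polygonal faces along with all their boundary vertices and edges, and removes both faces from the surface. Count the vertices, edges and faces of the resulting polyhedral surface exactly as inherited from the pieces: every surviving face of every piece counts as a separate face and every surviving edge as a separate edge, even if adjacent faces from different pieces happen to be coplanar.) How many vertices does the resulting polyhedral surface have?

46

An octagonal antiprism: V=16, E=32, F=18.
Attach a dodecagonal antiprism (V=24, E=48, F=26) along a 3-gon: merge 3 vertices and 3 edges, delete both glued faces → V=37, E=77, F=42.
Attach a regular icosahedron (V=12, E=30, F=20) along a 3-gon: merge 3 vertices and 3 edges, delete both glued faces → V=46, E=104, F=60.
Check: V − E + F = 46 − 104 + 60 = 2.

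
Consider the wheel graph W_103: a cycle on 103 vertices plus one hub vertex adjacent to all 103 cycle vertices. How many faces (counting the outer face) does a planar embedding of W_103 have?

W_103 has V = 103 + 1 = 104 vertices and E = 2·103 = 206 edges.
By Euler's formula F = 2 − V + E = 2 − 104 + 206 = 104.

104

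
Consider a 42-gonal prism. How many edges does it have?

126

A prism on an n-gon has two n-gon bases and n rectangular sides: V = 2·42 = 84, E = 3·42 = 126, F = 42 + 2 = 44.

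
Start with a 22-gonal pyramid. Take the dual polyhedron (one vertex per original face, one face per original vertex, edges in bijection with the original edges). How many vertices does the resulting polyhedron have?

23

The base solid has V = 23, E = 44, F = 23.
The dual swaps V and F and preserves E: V′ = F = 23, E′ = E = 44, F′ = V = 23.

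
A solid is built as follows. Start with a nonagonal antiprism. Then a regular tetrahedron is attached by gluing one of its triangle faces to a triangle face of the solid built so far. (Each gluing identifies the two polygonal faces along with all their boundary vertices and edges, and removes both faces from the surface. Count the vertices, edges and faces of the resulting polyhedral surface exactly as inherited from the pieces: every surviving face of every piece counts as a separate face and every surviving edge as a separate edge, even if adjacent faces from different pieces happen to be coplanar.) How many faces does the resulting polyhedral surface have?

22

A nonagonal antiprism: V=18, E=36, F=20.
Attach a regular tetrahedron (V=4, E=6, F=4) along a 3-gon: merge 3 vertices and 3 edges, delete both glued faces → V=19, E=39, F=22.
Check: V − E + F = 19 − 39 + 22 = 2.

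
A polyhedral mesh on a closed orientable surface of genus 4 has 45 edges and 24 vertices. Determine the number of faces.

For a closed orientable surface of genus 4, χ = 2 − 2·4 = -6.
F = -6 − V + E = -6 − 24 + 45 = 15.

15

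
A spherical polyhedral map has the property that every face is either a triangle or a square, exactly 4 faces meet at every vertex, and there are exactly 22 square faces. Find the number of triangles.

Let x be the number of triangles; then F = 22 + x.
Edge–face incidences: 2E = 4·22 + 3·x = 88 + 3x.
Every vertex has degree 4, so 4V = 2E.
Euler: V − E + F = 2 ⇒ (2E)/4 − E + (22 + x) = 2.
Multiply by 8: 2·(2E) − 4·(2E) + 8·(22 + x) = 16, i.e. 176 + 8x − 2·(88 + 3x) = 16.
Collecting terms: 2x = 16, so x = 8.
Then 2E = 88 + 3·8 = 112, so E = 56, V = 2E/4 = 28, F = 22 + 8 = 30.

8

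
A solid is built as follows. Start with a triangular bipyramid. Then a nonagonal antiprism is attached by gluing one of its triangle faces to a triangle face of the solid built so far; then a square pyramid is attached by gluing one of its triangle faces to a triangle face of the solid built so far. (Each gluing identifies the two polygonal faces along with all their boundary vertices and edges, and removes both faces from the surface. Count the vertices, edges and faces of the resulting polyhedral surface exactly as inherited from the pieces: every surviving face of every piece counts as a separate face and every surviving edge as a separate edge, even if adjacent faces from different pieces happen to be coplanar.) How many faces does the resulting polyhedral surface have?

A triangular bipyramid: V=5, E=9, F=6.
Attach a nonagonal antiprism (V=18, E=36, F=20) along a 3-gon: merge 3 vertices and 3 edges, delete both glued faces → V=20, E=42, F=24.
Attach a square pyramid (V=5, E=8, F=5) along a 3-gon: merge 3 vertices and 3 edges, delete both glued faces → V=22, E=47, F=27.
Check: V − E + F = 22 − 47 + 27 = 2.

27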